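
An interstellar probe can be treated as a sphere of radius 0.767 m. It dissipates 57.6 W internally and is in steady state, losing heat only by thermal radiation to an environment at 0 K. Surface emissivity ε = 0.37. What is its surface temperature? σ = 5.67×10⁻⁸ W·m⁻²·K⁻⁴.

Steady state: internal power = radiated power, P = εσA T⁴.
Radiating area A = 4πr² = 7.393 m².
T⁴ = P/(εσA) = 57.6/(0.37·5.67×10⁻⁸·7.393) = 3.714×10⁸ K⁴.
T = (3.714×10⁸)^(1/4).

T ≈ 139 K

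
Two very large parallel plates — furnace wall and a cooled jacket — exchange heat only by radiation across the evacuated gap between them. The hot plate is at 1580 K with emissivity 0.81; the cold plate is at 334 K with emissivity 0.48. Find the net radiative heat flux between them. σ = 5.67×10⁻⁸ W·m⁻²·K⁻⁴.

q ≈ 1.52×10⁵ W/m²

For two infinite grey parallel plates, q = σ(T₁⁴ − T₂⁴)/(1/ε₁ + 1/ε₂ − 1).
T₁⁴ − T₂⁴ = 6.232×10¹² − 1.244×10¹⁰ = 6.220×10¹² K⁴.
1/ε₁ + 1/ε₂ − 1 = 1.235 + 2.083 − 1 = 2.318.
q = 5.67×10⁻⁸ × 6.220×10¹² / 2.318.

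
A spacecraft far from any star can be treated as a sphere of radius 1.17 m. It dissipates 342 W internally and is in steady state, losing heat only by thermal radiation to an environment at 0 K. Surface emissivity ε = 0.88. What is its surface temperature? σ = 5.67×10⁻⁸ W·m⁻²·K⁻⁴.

Steady state: internal power = radiated power, P = εσA T⁴.
Radiating area A = 4πr² = 17.20 m².
T⁴ = P/(εσA) = 342/(0.88·5.67×10⁻⁸·17.20) = 3.985×10⁸ K⁴.
T = (3.985×10⁸)^(1/4).

T ≈ 141 K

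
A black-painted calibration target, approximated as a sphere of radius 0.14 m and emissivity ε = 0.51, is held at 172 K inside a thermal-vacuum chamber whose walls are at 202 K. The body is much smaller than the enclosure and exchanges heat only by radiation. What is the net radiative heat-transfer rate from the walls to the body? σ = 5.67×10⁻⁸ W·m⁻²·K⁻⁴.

P_net ≈ 5.62 W

For a small grey body in a large enclosure: P_net = εσA(T_body⁴ − T_wall⁴).
A = 4πr² = 0.2463 m²; T_body⁴ − T_wall⁴ = 8.752×10⁸ − 1.665×10⁹ = -7.898×10⁸ K⁴.
|P_net| = 0.51·5.67×10⁻⁸·0.2463·7.898×10⁸.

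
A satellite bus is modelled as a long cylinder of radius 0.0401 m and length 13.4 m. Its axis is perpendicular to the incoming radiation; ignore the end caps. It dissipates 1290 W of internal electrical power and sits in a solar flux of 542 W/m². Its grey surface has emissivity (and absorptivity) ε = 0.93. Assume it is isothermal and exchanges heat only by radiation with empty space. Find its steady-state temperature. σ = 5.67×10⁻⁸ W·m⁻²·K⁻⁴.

At steady state, absorbed solar power + internal power = radiated power.
Absorbed: α·S·A_cross = 0.93·542·1.075 = 541.7 W (cross-section 2rL).
Total input = 541.7 + 1290 = 1832 W.
Radiated: εσ·A_surf·T⁴ with A_surf = 2πrL = 3.376 m².
T⁴ = 1832/(0.93·5.67×10⁻⁸·3.376) = 1.029×10¹⁰ K⁴.

T ≈ 318 K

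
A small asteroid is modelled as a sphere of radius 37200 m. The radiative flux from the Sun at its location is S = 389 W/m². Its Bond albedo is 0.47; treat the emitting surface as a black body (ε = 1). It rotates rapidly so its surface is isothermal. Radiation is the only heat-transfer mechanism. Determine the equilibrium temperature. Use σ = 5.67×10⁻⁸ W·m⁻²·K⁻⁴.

At equilibrium, absorbed power = emitted power.
Absorbing cross-section = πr² = 4.347×10⁹ m²; emitting surface = 4πr² = 1.739×10¹⁰ m² (ratio 4).
(1−a)S·A_cross = εσ·A_surf·T⁴  ⇒  T⁴ = (1−a)S/(4σ).
T⁴ = 0.530·389/(4·5.67×10⁻⁸) = 9.090×10⁸ K⁴.
T = (9.090×10⁸)^(1/4).

T ≈ 174 K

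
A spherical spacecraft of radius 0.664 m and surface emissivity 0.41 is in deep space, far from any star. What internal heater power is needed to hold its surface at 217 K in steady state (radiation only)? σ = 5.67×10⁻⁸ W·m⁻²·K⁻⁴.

P ≈ 286 W

P = εσ·4πr²·T⁴.
4πr² = 5.540 m²; T⁴ = 2.217×10⁹ K⁴.
P = 0.41·5.67×10⁻⁸·5.540·2.217×10⁹.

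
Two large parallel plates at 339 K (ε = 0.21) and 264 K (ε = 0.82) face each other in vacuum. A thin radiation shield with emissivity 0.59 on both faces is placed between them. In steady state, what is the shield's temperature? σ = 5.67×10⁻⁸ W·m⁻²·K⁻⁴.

In steady state the net flux on the hot side equals that on the cold side.
σ(T₁⁴−T_s⁴)/D₁ = σ(T_s⁴−T₂⁴)/D₂, with D₁ = 1/ε₁+1/ε_s−1 = 5.457, D₂ = 1/ε_s+1/ε₂−1 = 1.914.
Solve for T_s⁴: T_s⁴ = (D₂·T₁⁴ + D₁·T₂⁴)/(D₁+D₂) = 7.026×10⁹ K⁴.

T_s ≈ 290 K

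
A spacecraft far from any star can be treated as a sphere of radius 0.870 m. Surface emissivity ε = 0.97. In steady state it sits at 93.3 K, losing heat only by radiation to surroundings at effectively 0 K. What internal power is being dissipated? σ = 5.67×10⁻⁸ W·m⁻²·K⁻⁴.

P ≈ 39.6 W

Steady state: P = εσA T⁴.
A = 4πr² = 9.511 m²; T⁴ = (93.3)⁴ = 7.578×10⁷ K⁴.
P = 0.97 × 5.67×10⁻⁸ × 9.511 × 7.578×10⁷.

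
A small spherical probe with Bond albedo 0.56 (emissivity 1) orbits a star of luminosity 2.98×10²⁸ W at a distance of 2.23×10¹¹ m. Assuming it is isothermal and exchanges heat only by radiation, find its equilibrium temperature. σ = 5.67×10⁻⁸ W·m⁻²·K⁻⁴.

T ≈ 552 K

First find the stellar flux at distance d: S = L/(4πd²) = 2.98×10²⁸/(4π·(2.23×10¹¹)²) = 47690 W/m².
For an isothermal sphere, absorbed (1−a)S·πr² = emitted σ·4πr²·T⁴, so T⁴ = (1−a)S/(4σ).
T⁴ = 0.440·47690/(4·5.67×10⁻⁸) = 9.251×10¹⁰ K⁴.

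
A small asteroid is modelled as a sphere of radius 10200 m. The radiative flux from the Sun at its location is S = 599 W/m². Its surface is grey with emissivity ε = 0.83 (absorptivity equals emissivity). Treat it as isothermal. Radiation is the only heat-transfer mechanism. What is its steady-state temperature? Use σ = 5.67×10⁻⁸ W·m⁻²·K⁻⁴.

At equilibrium, absorbed power = emitted power.
Absorbing cross-section = πr² = 3.269×10⁸ m²; emitting surface = 4πr² = 1.307×10⁹ m² (ratio 4).
εS·A_cross = εσ·A_surf·T⁴  ⇒  T⁴ = S/(4σ)   (ε cancels).
T⁴ = 599/(4·5.67×10⁻⁸) = 2.641×10⁹ K⁴.
T = (2.641×10⁹)^(1/4).

T ≈ 227 K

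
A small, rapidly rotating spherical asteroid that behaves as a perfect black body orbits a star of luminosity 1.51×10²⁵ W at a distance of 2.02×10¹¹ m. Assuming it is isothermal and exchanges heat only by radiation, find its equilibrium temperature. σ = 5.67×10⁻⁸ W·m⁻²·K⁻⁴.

First find the stellar flux at distance d: S = L/(4πd²) = 1.51×10²⁵/(4π·(2.02×10¹¹)²) = 29.45 W/m².
For an isothermal sphere, absorbed (1−a)S·πr² = emitted σ·4πr²·T⁴, so T⁴ = (1−a)S/(4σ).
T⁴ = 1.00·29.45/(4·5.67×10⁻⁸) = 1.298×10⁸ K⁴.

T ≈ 107 K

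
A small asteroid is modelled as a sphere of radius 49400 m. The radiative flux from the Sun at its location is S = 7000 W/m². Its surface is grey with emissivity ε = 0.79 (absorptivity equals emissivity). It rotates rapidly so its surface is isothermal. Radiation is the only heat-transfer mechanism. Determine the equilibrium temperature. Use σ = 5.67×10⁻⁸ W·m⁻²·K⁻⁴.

T ≈ 419 K

At equilibrium, absorbed power = emitted power.
Absorbing cross-section = πr² = 7.667×10⁹ m²; emitting surface = 4πr² = 3.067×10¹⁰ m² (ratio 4).
εS·A_cross = εσ·A_surf·T⁴  ⇒  T⁴ = S/(4σ)   (ε cancels).
T⁴ = 7000/(4·5.67×10⁻⁸) = 3.086×10¹⁰ K⁴.
T = (3.086×10¹⁰)^(1/4).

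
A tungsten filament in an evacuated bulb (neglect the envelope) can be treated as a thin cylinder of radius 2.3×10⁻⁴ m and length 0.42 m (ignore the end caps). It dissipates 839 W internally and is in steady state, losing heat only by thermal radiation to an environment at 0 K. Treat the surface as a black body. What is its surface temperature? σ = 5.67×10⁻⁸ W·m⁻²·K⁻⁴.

Steady state: internal power = radiated power, P = εσA T⁴.
Radiating area A = 2πrL = 6.070×10⁻⁴ m².
T⁴ = P/(εσA) = 839/(1.0·5.67×10⁻⁸·6.070×10⁻⁴) = 2.438×10¹³ K⁴.
T = (2.438×10¹³)^(1/4).

T ≈ 2220 K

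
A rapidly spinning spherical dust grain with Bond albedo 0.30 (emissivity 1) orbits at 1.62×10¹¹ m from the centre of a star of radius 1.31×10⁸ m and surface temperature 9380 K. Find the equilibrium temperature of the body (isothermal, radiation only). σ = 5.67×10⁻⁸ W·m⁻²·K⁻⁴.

The star's surface emits σT_*⁴; at distance d the flux is S = σT_*⁴(R_*/d)².
S = 5.67×10⁻⁸·(9380)⁴·(1.31×10⁸/1.62×10¹¹)² = 287.0 W/m².
For an isothermal sphere T⁴ = (1−a)S/(4σ) = 8.859×10⁸ K⁴.

T ≈ 173 K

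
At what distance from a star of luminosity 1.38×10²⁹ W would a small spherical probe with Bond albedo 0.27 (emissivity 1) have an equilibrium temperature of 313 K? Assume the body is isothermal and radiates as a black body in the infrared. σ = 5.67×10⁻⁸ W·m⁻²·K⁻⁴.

d ≈ 1.92×10¹² m

For an isothermal black-emitting sphere, (1−a)S·πr² = σ·4πr²·T⁴ ⇒ S = 4σT⁴/(1−a).
S = 4·5.67×10⁻⁸·(313)⁴/0.730 = 2982 W/m².
Flux falls as S = L/(4πd²), so d = √(L/(4πS)) = √(1.38×10²⁹/(4π·2982)).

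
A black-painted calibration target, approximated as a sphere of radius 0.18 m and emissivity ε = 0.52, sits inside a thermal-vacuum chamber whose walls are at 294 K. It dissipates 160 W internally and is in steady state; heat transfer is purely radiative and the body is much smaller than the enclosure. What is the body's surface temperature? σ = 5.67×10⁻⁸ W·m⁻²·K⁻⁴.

T ≈ 380 K

For a small grey body in a large enclosure, net radiated power = εσA(T⁴ − T_w⁴).
Steady state: P = εσA(T⁴ − T_w⁴) with A = 4πr² = 0.4072 m².
T⁴ = P/(εσA) + T_w⁴ = 160/(0.52·5.67×10⁻⁸·0.4072) + (294)⁴
    = 1.333×10¹⁰ + 7.471×10⁹ = 2.080×10¹⁰ K⁴.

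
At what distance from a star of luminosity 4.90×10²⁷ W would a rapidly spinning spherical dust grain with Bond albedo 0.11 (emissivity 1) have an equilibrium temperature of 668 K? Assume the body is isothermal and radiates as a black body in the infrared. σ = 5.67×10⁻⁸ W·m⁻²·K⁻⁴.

d ≈ 8.77×10¹⁰ m

For an isothermal black-emitting sphere, (1−a)S·πr² = σ·4πr²·T⁴ ⇒ S = 4σT⁴/(1−a).
S = 4·5.67×10⁻⁸·(668)⁴/0.890 = 50740 W/m².
Flux falls as S = L/(4πd²), so d = √(L/(4πS)) = √(4.90×10²⁷/(4π·50740)).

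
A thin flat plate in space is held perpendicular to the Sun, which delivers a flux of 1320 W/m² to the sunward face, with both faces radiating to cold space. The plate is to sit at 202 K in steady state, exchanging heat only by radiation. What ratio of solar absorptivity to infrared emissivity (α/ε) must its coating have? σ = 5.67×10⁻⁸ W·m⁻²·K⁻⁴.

α/ε ≈ 0.143

Balance: αS·A = εσ·2A·T⁴ ⇒ α/ε = 2σT⁴/S.
α/ε = 2·5.67×10⁻⁸·(202)⁴/1320 = 2·5.67×10⁻⁸·1.665×10⁹/1320.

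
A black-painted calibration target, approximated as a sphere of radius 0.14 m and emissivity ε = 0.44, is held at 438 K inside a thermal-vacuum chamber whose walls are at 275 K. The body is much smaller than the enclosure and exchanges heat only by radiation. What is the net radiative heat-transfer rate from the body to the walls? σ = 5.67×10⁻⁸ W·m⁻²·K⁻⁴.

For a small grey body in a large enclosure: P_net = εσA(T_body⁴ − T_wall⁴).
A = 4πr² = 0.2463 m²; T_body⁴ − T_wall⁴ = 3.680×10¹⁰ − 5.719×10⁹ = 3.108×10¹⁰ K⁴.
|P_net| = 0.44·5.67×10⁻⁸·0.2463·3.108×10¹⁰.

P_net ≈ 191 W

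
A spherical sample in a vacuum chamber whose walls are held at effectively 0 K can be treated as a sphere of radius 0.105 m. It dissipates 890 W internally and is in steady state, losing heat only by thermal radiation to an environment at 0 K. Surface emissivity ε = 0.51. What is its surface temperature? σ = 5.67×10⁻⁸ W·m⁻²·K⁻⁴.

T ≈ 687 K

Steady state: internal power = radiated power, P = εσA T⁴.
Radiating area A = 4πr² = 0.1385 m².
T⁴ = P/(εσA) = 890/(0.51·5.67×10⁻⁸·0.1385) = 2.222×10¹¹ K⁴.
T = (2.222×10¹¹)^(1/4).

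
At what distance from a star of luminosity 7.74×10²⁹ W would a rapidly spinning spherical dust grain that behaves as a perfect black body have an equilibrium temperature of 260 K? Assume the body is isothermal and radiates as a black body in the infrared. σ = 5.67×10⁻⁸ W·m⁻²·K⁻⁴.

d ≈ 7.71×10¹² m

For an isothermal black-emitting sphere, (1−a)S·πr² = σ·4πr²·T⁴ ⇒ S = 4σT⁴/(1−a).
S = 4·5.67×10⁻⁸·(260)⁴/1.00 = 1036 W/m².
Flux falls as S = L/(4πd²), so d = √(L/(4πS)) = √(7.74×10²⁹/(4π·1036)).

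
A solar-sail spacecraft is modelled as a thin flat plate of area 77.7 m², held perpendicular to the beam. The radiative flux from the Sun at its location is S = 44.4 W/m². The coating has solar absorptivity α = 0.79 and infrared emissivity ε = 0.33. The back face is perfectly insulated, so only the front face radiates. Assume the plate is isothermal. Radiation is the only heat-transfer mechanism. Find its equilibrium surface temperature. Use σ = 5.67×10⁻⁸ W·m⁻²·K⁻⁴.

At equilibrium, absorbed power = emitted power.
Absorbing cross-section = A = 77.70 m²; emitting surface = A = 77.70 m² (ratio 1).
αS·A_cross = εσ·A_surf·T⁴  ⇒  T⁴ = αS/(ε·1σ).
T⁴ = 0.790·44.4/(0.33·1·5.67×10⁻⁸) = 1.875×10⁹ K⁴.
T = (1.875×10⁹)^(1/4).

T ≈ 208 K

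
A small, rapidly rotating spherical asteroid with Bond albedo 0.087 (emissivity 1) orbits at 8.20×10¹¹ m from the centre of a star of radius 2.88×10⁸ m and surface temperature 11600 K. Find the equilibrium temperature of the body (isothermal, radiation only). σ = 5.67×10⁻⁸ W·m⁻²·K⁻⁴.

T ≈ 150 K

The star's surface emits σT_*⁴; at distance d the flux is S = σT_*⁴(R_*/d)².
S = 5.67×10⁻⁸·(11600)⁴·(2.88×10⁸/8.20×10¹¹)² = 126.6 W/m².
For an isothermal sphere T⁴ = (1−a)S/(4σ) = 5.098×10⁸ K⁴.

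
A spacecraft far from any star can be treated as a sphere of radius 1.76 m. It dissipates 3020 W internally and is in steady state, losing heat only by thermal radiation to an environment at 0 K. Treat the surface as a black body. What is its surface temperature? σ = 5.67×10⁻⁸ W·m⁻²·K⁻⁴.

Steady state: internal power = radiated power, P = εσA T⁴.
Radiating area A = 4πr² = 38.93 m².
T⁴ = P/(εσA) = 3020/(1.0·5.67×10⁻⁸·38.93) = 1.368×10⁹ K⁴.
T = (1.368×10⁹)^(1/4).

T ≈ 192 K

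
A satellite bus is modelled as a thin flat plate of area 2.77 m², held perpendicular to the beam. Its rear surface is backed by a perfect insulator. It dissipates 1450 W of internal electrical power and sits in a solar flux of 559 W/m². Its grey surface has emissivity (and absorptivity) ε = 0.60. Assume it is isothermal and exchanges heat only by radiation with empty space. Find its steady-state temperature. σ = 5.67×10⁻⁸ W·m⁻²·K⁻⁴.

T ≈ 399 K

At steady state, absorbed solar power + internal power = radiated power.
Absorbed: α·S·A_cross = 0.60·559·2.770 = 929.1 W (cross-section A).
Total input = 929.1 + 1450 = 2379 W.
Radiated: εσ·A_surf·T⁴ with A_surf = A = 2.770 m².
T⁴ = 2379/(0.60·5.67×10⁻⁸·2.770) = 2.525×10¹⁰ K⁴.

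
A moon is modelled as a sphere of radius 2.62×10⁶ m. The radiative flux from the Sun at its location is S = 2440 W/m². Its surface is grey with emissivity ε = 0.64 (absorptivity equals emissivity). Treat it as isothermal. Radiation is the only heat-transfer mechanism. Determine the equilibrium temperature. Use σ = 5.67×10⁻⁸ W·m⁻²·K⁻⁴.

At equilibrium, absorbed power = emitted power.
Absorbing cross-section = πr² = 2.157×10¹³ m²; emitting surface = 4πr² = 8.626×10¹³ m² (ratio 4).
εS·A_cross = εσ·A_surf·T⁴  ⇒  T⁴ = S/(4σ)   (ε cancels).
T⁴ = 2440/(4·5.67×10⁻⁸) = 1.076×10¹⁰ K⁴.
T = (1.076×10¹⁰)^(1/4).

T ≈ 322 K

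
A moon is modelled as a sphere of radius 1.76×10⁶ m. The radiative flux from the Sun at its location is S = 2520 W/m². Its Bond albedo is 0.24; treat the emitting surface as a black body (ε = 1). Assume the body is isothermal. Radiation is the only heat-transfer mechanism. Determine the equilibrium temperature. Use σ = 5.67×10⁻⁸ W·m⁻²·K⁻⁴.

At equilibrium, absorbed power = emitted power.
Absorbing cross-section = πr² = 9.731×10¹² m²; emitting surface = 4πr² = 3.893×10¹³ m² (ratio 4).
(1−a)S·A_cross = εσ·A_surf·T⁴  ⇒  T⁴ = (1−a)S/(4σ).
T⁴ = 0.760·2520/(4·5.67×10⁻⁸) = 8.444×10⁹ K⁴.
T = (8.444×10⁹)^(1/4).

T ≈ 303 K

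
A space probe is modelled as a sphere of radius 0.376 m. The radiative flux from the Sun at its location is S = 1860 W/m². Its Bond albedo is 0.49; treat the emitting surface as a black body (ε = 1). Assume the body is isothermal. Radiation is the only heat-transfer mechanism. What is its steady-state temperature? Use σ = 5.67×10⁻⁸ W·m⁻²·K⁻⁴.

T ≈ 254 K

At equilibrium, absorbed power = emitted power.
Absorbing cross-section = πr² = 0.4441 m²; emitting surface = 4πr² = 1.777 m² (ratio 4).
(1−a)S·A_cross = εσ·A_surf·T⁴  ⇒  T⁴ = (1−a)S/(4σ).
T⁴ = 0.510·1860/(4·5.67×10⁻⁸) = 4.183×10⁹ K⁴.
T = (4.183×10⁹)^(1/4).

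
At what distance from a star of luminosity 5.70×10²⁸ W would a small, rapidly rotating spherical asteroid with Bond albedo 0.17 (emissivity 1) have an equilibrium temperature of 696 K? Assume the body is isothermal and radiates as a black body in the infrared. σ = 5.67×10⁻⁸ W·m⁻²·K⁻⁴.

For an isothermal black-emitting sphere, (1−a)S·πr² = σ·4πr²·T⁴ ⇒ S = 4σT⁴/(1−a).
S = 4·5.67×10⁻⁸·(696)⁴/0.830 = 64120 W/m².
Flux falls as S = L/(4πd²), so d = √(L/(4πS)) = √(5.70×10²⁸/(4π·64120)).

d ≈ 2.66×10¹¹ m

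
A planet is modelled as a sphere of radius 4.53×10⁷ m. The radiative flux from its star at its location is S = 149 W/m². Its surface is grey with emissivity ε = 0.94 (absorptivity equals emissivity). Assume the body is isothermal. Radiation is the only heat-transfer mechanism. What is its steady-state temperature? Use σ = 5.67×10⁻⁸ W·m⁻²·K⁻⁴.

T ≈ 160 K

At equilibrium, absorbed power = emitted power.
Absorbing cross-section = πr² = 6.447×10¹⁵ m²; emitting surface = 4πr² = 2.579×10¹⁶ m² (ratio 4).
εS·A_cross = εσ·A_surf·T⁴  ⇒  T⁴ = S/(4σ)   (ε cancels).
T⁴ = 149/(4·5.67×10⁻⁸) = 6.570×10⁸ K⁴.
T = (6.570×10⁸)^(1/4).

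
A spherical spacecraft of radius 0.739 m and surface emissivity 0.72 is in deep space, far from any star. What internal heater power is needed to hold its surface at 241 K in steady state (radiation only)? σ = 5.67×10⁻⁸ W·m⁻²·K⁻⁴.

P = εσ·4πr²·T⁴.
4πr² = 6.863 m²; T⁴ = 3.373×10⁹ K⁴.
P = 0.72·5.67×10⁻⁸·6.863·3.373×10⁹.

P ≈ 945 W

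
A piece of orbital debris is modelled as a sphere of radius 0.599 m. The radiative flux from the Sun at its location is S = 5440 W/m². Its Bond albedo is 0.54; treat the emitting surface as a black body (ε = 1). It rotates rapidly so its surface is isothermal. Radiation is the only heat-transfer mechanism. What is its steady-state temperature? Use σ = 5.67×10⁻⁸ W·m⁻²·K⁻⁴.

At equilibrium, absorbed power = emitted power.
Absorbing cross-section = πr² = 1.127 m²; emitting surface = 4πr² = 4.509 m² (ratio 4).
(1−a)S·A_cross = εσ·A_surf·T⁴  ⇒  T⁴ = (1−a)S/(4σ).
T⁴ = 0.460·5440/(4·5.67×10⁻⁸) = 1.103×10¹⁰ K⁴.
T = (1.103×10¹⁰)^(1/4).

T ≈ 324 K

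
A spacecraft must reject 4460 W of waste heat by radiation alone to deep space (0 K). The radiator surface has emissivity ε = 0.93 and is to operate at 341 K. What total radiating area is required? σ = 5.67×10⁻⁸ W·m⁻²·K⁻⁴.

P = εσA T⁴ ⇒ A = P/(εσT⁴).
T⁴ = 1.352×10¹⁰ K⁴.
A = 4460/(0.93 × 5.67×10⁻⁸ × 1.352×10¹⁰).

A ≈ 6.26 m²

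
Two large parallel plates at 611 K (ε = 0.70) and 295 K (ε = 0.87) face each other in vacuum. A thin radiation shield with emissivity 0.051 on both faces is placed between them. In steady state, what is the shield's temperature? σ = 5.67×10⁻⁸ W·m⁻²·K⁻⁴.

T_s ≈ 520 K

In steady state the net flux on the hot side equals that on the cold side.
σ(T₁⁴−T_s⁴)/D₁ = σ(T_s⁴−T₂⁴)/D₂, with D₁ = 1/ε₁+1/ε_s−1 = 20.04, D₂ = 1/ε_s+1/ε₂−1 = 19.76.
Solve for T_s⁴: T_s⁴ = (D₂·T₁⁴ + D₁·T₂⁴)/(D₁+D₂) = 7.301×10¹⁰ K⁴.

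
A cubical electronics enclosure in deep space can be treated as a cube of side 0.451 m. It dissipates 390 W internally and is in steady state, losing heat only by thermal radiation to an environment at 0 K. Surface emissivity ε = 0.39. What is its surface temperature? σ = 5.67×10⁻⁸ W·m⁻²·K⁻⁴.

Steady state: internal power = radiated power, P = εσA T⁴.
Radiating area A = 6L² = 1.220 m².
T⁴ = P/(εσA) = 390/(0.39·5.67×10⁻⁸·1.220) = 1.445×10¹⁰ K⁴.
T = (1.445×10¹⁰)^(1/4).

T ≈ 347 K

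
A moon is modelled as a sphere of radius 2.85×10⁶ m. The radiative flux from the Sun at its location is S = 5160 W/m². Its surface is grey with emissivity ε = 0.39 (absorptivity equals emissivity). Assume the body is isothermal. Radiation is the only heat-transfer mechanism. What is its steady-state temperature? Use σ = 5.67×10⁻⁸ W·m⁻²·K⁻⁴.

At equilibrium, absorbed power = emitted power.
Absorbing cross-section = πr² = 2.552×10¹³ m²; emitting surface = 4πr² = 1.021×10¹⁴ m² (ratio 4).
εS·A_cross = εσ·A_surf·T⁴  ⇒  T⁴ = S/(4σ)   (ε cancels).
T⁴ = 5160/(4·5.67×10⁻⁸) = 2.275×10¹⁰ K⁴.
T = (2.275×10¹⁰)^(1/4).

T ≈ 388 K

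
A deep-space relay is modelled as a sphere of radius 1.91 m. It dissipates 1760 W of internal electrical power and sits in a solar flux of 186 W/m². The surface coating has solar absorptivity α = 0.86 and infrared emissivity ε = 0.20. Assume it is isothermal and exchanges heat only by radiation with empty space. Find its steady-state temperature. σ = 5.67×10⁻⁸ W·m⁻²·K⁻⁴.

T ≈ 288 K

At steady state, absorbed solar power + internal power = radiated power.
Absorbed: α·S·A_cross = 0.86·186·11.46 = 1833 W (cross-section πr²).
Total input = 1833 + 1760 = 3593 W.
Radiated: εσ·A_surf·T⁴ with A_surf = 4πr² = 45.84 m².
T⁴ = 3593/(0.20·5.67×10⁻⁸·45.84) = 6.912×10⁹ K⁴.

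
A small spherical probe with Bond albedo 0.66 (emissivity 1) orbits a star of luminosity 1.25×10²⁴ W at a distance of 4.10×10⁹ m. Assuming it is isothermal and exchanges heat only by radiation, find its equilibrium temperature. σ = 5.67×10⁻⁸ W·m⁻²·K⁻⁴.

T ≈ 307 K

First find the stellar flux at distance d: S = L/(4πd²) = 1.25×10²⁴/(4π·(4.10×10⁹)²) = 5917 W/m².
For an isothermal sphere, absorbed (1−a)S·πr² = emitted σ·4πr²·T⁴, so T⁴ = (1−a)S/(4σ).
T⁴ = 0.340·5917/(4·5.67×10⁻⁸) = 8.871×10⁹ K⁴.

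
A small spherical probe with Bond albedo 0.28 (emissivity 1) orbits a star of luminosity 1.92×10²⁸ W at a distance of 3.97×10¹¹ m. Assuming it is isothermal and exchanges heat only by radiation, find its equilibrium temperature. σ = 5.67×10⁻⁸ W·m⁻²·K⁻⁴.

T ≈ 419 K

First find the stellar flux at distance d: S = L/(4πd²) = 1.92×10²⁸/(4π·(3.97×10¹¹)²) = 9694 W/m².
For an isothermal sphere, absorbed (1−a)S·πr² = emitted σ·4πr²·T⁴, so T⁴ = (1−a)S/(4σ).
T⁴ = 0.720·9694/(4·5.67×10⁻⁸) = 3.078×10¹⁰ K⁴.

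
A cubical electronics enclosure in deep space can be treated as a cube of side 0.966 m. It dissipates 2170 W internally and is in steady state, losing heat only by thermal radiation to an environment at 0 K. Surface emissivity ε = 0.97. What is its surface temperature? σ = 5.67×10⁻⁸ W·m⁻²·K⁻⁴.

T ≈ 290 K

Steady state: internal power = radiated power, P = εσA T⁴.
Radiating area A = 6L² = 5.599 m².
T⁴ = P/(εσA) = 2170/(0.97·5.67×10⁻⁸·5.599) = 7.047×10⁹ K⁴.
T = (7.047×10⁹)^(1/4).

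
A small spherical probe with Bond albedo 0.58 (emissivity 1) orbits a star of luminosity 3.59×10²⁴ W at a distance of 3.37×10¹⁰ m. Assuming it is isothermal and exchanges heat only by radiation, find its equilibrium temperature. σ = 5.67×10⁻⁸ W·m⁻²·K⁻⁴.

T ≈ 147 K

First find the stellar flux at distance d: S = L/(4πd²) = 3.59×10²⁴/(4π·(3.37×10¹⁰)²) = 251.6 W/m².
For an isothermal sphere, absorbed (1−a)S·πr² = emitted σ·4πr²·T⁴, so T⁴ = (1−a)S/(4σ).
T⁴ = 0.420·251.6/(4·5.67×10⁻⁸) = 4.658×10⁸ K⁴.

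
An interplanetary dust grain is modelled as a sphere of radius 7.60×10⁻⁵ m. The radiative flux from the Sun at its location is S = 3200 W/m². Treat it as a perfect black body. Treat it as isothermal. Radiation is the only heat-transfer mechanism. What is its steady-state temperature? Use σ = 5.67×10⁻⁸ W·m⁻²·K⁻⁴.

T ≈ 345 K

At equilibrium, absorbed power = emitted power.
Absorbing cross-section = πr² = 1.815×10⁻⁸ m²; emitting surface = 4πr² = 7.258×10⁻⁸ m² (ratio 4).
S·A_cross = εσ·A_surf·T⁴  ⇒  T⁴ = S/(4σ).
T⁴ = 1.00·3200/(4·5.67×10⁻⁸) = 1.411×10¹⁰ K⁴.
T = (1.411×10¹⁰)^(1/4).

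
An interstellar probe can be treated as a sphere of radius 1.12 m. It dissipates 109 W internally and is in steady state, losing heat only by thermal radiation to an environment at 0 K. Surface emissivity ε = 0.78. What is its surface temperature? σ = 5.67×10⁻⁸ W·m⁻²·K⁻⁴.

Steady state: internal power = radiated power, P = εσA T⁴.
Radiating area A = 4πr² = 15.76 m².
T⁴ = P/(εσA) = 109/(0.78·5.67×10⁻⁸·15.76) = 1.564×10⁸ K⁴.
T = (1.564×10⁸)^(1/4).

T ≈ 112 K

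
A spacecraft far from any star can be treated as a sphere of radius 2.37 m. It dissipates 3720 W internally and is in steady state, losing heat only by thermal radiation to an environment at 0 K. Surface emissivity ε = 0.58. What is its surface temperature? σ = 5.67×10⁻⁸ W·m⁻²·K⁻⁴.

Steady state: internal power = radiated power, P = εσA T⁴.
Radiating area A = 4πr² = 70.58 m².
T⁴ = P/(εσA) = 3720/(0.58·5.67×10⁻⁸·70.58) = 1.603×10⁹ K⁴.
T = (1.603×10⁹)^(1/4).

T ≈ 200 K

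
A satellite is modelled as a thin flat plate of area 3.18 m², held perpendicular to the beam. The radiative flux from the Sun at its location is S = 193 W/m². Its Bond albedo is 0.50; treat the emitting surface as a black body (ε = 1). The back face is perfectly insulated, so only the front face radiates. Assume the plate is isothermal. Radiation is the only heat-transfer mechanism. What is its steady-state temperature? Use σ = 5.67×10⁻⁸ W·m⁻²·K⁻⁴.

At equilibrium, absorbed power = emitted power.
Absorbing cross-section = A = 3.180 m²; emitting surface = A = 3.180 m² (ratio 1).
(1−a)S·A_cross = εσ·A_surf·T⁴  ⇒  T⁴ = (1−a)S/(1σ).
T⁴ = 0.500·193/(1·5.67×10⁻⁸) = 1.702×10⁹ K⁴.
T = (1.702×10⁹)^(1/4).

T ≈ 203 K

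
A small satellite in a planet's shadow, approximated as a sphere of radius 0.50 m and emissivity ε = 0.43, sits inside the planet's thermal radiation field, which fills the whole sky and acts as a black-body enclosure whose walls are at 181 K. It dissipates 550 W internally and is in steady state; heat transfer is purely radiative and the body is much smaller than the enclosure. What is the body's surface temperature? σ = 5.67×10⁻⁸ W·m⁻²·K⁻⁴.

For a small grey body in a large enclosure, net radiated power = εσA(T⁴ − T_w⁴).
Steady state: P = εσA(T⁴ − T_w⁴) with A = 4πr² = 3.142 m².
T⁴ = P/(εσA) + T_w⁴ = 550/(0.43·5.67×10⁻⁸·3.142) + (181)⁴
    = 7.181×10⁹ + 1.073×10⁹ = 8.254×10⁹ K⁴.

T ≈ 301 K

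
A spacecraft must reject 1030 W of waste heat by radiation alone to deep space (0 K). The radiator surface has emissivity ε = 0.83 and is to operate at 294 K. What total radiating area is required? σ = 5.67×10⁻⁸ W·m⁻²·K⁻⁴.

A ≈ 2.93 m²

P = εσA T⁴ ⇒ A = P/(εσT⁴).
T⁴ = 7.471×10⁹ K⁴.
A = 1030/(0.83 × 5.67×10⁻⁸ × 7.471×10⁹).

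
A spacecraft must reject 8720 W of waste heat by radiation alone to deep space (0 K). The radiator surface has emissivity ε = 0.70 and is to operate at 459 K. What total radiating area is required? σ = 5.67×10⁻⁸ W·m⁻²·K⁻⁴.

P = εσA T⁴ ⇒ A = P/(εσT⁴).
T⁴ = 4.439×10¹⁰ K⁴.
A = 8720/(0.70 × 5.67×10⁻⁸ × 4.439×10¹⁰).

A ≈ 4.95 m²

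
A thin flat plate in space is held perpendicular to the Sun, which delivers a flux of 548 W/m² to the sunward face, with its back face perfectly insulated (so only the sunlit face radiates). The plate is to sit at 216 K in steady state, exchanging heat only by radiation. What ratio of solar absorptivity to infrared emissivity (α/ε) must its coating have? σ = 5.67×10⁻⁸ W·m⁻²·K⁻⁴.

α/ε ≈ 0.225

Balance: αS·A = εσ·1A·T⁴ ⇒ α/ε = σT⁴/S.
α/ε = 5.67×10⁻⁸·(216)⁴/548 = 5.67×10⁻⁸·2.177×10⁹/548.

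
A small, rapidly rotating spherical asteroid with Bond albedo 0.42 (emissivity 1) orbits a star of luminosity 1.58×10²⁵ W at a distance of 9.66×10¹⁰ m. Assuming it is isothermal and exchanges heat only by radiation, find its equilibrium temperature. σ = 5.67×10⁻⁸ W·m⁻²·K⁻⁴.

First find the stellar flux at distance d: S = L/(4πd²) = 1.58×10²⁵/(4π·(9.66×10¹⁰)²) = 134.7 W/m².
For an isothermal sphere, absorbed (1−a)S·πr² = emitted σ·4πr²·T⁴, so T⁴ = (1−a)S/(4σ).
T⁴ = 0.580·134.7/(4·5.67×10⁻⁸) = 3.446×10⁸ K⁴.

T ≈ 136 K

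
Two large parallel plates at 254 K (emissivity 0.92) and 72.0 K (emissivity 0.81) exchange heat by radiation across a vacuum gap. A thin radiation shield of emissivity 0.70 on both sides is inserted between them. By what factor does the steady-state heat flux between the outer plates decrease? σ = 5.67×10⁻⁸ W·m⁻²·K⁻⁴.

Without shield: q₀ = σΔ(T⁴)/(1/ε₁+1/ε₂−1) with denominator 1.322.
With shield the two gaps are in series; the resistances add: (1/ε₁+1/ε_s−1)+(1/ε_s+1/ε₂−1) = 1.516+1.663 = 3.179.
Heat-flux ratio q₀/q = 3.179/1.322.

factor ≈ 2.41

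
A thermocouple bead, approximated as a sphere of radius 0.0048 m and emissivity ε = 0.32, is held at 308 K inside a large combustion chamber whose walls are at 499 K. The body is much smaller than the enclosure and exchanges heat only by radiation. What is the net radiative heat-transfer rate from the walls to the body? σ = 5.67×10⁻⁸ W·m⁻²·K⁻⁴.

For a small grey body in a large enclosure: P_net = εσA(T_body⁴ − T_wall⁴).
A = 4πr² = 2.895×10⁻⁴ m²; T_body⁴ − T_wall⁴ = 8.999×10⁹ − 6.200×10¹⁰ = -5.300×10¹⁰ K⁴.
|P_net| = 0.32·5.67×10⁻⁸·2.895×10⁻⁴·5.300×10¹⁰.

P_net ≈ 0.278 W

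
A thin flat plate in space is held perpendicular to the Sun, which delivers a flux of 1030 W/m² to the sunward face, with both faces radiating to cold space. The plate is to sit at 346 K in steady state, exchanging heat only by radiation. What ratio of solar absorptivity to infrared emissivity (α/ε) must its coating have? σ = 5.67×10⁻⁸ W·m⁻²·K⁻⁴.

α/ε ≈ 1.58

Balance: αS·A = εσ·2A·T⁴ ⇒ α/ε = 2σT⁴/S.
α/ε = 2·5.67×10⁻⁸·(346)⁴/1030 = 2·5.67×10⁻⁸·1.433×10¹⁰/1030.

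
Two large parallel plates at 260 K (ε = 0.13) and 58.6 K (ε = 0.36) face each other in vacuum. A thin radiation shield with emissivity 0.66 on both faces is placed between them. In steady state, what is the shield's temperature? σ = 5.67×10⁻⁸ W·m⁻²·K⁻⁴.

In steady state the net flux on the hot side equals that on the cold side.
σ(T₁⁴−T_s⁴)/D₁ = σ(T_s⁴−T₂⁴)/D₂, with D₁ = 1/ε₁+1/ε_s−1 = 8.207, D₂ = 1/ε_s+1/ε₂−1 = 3.293.
Solve for T_s⁴: T_s⁴ = (D₂·T₁⁴ + D₁·T₂⁴)/(D₁+D₂) = 1.317×10⁹ K⁴.

T_s ≈ 190 K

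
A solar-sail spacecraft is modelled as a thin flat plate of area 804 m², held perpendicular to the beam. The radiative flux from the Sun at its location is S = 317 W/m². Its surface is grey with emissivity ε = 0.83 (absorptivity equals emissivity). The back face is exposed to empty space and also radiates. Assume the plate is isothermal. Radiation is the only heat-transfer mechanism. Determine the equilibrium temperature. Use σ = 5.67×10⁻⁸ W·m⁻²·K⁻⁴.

T ≈ 230 K

At equilibrium, absorbed power = emitted power.
Absorbing cross-section = A = 804.0 m²; emitting surface = 2A = 1608 m² (ratio 2).
εS·A_cross = εσ·A_surf·T⁴  ⇒  T⁴ = S/(2σ)   (ε cancels).
T⁴ = 317/(2·5.67×10⁻⁸) = 2.795×10⁹ K⁴.
T = (2.795×10⁹)^(1/4).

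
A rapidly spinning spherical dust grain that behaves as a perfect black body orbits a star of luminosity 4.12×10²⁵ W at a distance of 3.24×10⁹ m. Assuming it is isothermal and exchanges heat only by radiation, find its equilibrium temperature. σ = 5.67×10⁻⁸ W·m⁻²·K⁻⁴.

First find the stellar flux at distance d: S = L/(4πd²) = 4.12×10²⁵/(4π·(3.24×10⁹)²) = 3.123×10⁵ W/m².
For an isothermal sphere, absorbed (1−a)S·πr² = emitted σ·4πr²·T⁴, so T⁴ = (1−a)S/(4σ).
T⁴ = 1.00·3.123×10⁵/(4·5.67×10⁻⁸) = 1.377×10¹² K⁴.

T ≈ 1080 K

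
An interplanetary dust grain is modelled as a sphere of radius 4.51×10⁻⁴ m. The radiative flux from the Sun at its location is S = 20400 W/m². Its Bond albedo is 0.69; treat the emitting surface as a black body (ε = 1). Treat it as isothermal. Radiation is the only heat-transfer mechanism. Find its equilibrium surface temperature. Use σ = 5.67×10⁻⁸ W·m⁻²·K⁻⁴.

At equilibrium, absorbed power = emitted power.
Absorbing cross-section = πr² = 6.390×10⁻⁷ m²; emitting surface = 4πr² = 2.556×10⁻⁶ m² (ratio 4).
(1−a)S·A_cross = εσ·A_surf·T⁴  ⇒  T⁴ = (1−a)S/(4σ).
T⁴ = 0.310·20400/(4·5.67×10⁻⁸) = 2.788×10¹⁰ K⁴.
T = (2.788×10¹⁰)^(1/4).

T ≈ 409 K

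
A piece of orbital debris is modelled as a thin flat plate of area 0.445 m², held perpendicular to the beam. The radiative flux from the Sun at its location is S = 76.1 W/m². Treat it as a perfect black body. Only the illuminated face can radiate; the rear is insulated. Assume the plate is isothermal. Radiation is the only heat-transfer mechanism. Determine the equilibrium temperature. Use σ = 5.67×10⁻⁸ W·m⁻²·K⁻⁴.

T ≈ 191 K

At equilibrium, absorbed power = emitted power.
Absorbing cross-section = A = 0.4450 m²; emitting surface = A = 0.4450 m² (ratio 1).
S·A_cross = εσ·A_surf·T⁴  ⇒  T⁴ = S/(1σ).
T⁴ = 1.00·76.1/(1·5.67×10⁻⁸) = 1.342×10⁹ K⁴.
T = (1.342×10⁹)^(1/4).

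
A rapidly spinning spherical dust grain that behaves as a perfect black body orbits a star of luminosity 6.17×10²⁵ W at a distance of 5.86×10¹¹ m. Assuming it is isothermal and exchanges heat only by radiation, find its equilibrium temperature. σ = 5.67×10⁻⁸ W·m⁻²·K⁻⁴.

First find the stellar flux at distance d: S = L/(4πd²) = 6.17×10²⁵/(4π·(5.86×10¹¹)²) = 14.30 W/m².
For an isothermal sphere, absorbed (1−a)S·πr² = emitted σ·4πr²·T⁴, so T⁴ = (1−a)S/(4σ).
T⁴ = 1.00·14.30/(4·5.67×10⁻⁸) = 6.304×10⁷ K⁴.

T ≈ 89.1 K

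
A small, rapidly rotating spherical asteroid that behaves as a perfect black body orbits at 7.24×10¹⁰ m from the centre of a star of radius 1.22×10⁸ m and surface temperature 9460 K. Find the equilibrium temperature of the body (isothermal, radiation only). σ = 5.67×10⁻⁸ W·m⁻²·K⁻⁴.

T ≈ 275 K

The star's surface emits σT_*⁴; at distance d the flux is S = σT_*⁴(R_*/d)².
S = 5.67×10⁻⁸·(9460)⁴·(1.22×10⁸/7.24×10¹⁰)² = 1289 W/m².
For an isothermal sphere T⁴ = (1−a)S/(4σ) = 5.685×10⁹ K⁴.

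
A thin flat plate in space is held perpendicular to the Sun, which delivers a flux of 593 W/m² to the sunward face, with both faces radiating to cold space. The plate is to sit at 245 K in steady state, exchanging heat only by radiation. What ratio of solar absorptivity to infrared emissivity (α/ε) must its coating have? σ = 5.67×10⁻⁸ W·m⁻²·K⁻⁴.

α/ε ≈ 0.689

Balance: αS·A = εσ·2A·T⁴ ⇒ α/ε = 2σT⁴/S.
α/ε = 2·5.67×10⁻⁸·(245)⁴/593 = 2·5.67×10⁻⁸·3.603×10⁹/593.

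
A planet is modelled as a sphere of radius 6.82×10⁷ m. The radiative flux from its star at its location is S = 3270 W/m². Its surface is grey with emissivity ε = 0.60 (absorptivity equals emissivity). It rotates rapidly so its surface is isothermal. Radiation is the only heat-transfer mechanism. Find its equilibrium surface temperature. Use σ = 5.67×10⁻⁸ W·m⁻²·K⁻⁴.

At equilibrium, absorbed power = emitted power.
Absorbing cross-section = πr² = 1.461×10¹⁶ m²; emitting surface = 4πr² = 5.845×10¹⁶ m² (ratio 4).
εS·A_cross = εσ·A_surf·T⁴  ⇒  T⁴ = S/(4σ)   (ε cancels).
T⁴ = 3270/(4·5.67×10⁻⁸) = 1.442×10¹⁰ K⁴.
T = (1.442×10¹⁰)^(1/4).

T ≈ 347 K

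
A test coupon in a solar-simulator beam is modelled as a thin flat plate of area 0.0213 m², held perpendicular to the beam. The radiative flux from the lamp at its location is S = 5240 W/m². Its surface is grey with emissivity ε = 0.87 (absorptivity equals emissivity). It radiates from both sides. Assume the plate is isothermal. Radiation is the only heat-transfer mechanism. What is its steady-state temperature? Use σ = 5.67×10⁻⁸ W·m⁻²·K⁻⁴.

T ≈ 464 K

At equilibrium, absorbed power = emitted power.
Absorbing cross-section = A = 0.02130 m²; emitting surface = 2A = 0.04260 m² (ratio 2).
εS·A_cross = εσ·A_surf·T⁴  ⇒  T⁴ = S/(2σ)   (ε cancels).
T⁴ = 5240/(2·5.67×10⁻⁸) = 4.621×10¹⁰ K⁴.
T = (4.621×10¹⁰)^(1/4).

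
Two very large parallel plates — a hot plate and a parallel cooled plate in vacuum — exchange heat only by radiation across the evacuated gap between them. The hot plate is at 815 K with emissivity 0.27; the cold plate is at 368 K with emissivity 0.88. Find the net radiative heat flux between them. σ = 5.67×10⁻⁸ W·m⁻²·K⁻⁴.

q ≈ 6240 W/m²

For two infinite grey parallel plates, q = σ(T₁⁴ − T₂⁴)/(1/ε₁ + 1/ε₂ − 1).
T₁⁴ − T₂⁴ = 4.412×10¹¹ − 1.834×10¹⁰ = 4.229×10¹¹ K⁴.
1/ε₁ + 1/ε₂ − 1 = 3.704 + 1.136 − 1 = 3.840.
q = 5.67×10⁻⁸ × 4.229×10¹¹ / 3.840.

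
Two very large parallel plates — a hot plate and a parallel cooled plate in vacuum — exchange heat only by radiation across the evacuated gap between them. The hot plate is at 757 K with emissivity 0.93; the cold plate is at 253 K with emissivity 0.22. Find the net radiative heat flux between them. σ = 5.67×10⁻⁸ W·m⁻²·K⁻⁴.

q ≈ 3980 W/m²

For two infinite grey parallel plates, q = σ(T₁⁴ − T₂⁴)/(1/ε₁ + 1/ε₂ − 1).
T₁⁴ − T₂⁴ = 3.284×10¹¹ − 4.097×10⁹ = 3.243×10¹¹ K⁴.
1/ε₁ + 1/ε₂ − 1 = 1.075 + 4.545 − 1 = 4.621.
q = 5.67×10⁻⁸ × 3.243×10¹¹ / 4.621.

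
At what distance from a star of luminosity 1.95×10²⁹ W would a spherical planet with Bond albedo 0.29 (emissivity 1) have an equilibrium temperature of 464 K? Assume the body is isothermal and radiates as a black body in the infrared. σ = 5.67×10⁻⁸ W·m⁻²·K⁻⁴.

For an isothermal black-emitting sphere, (1−a)S·πr² = σ·4πr²·T⁴ ⇒ S = 4σT⁴/(1−a).
S = 4·5.67×10⁻⁸·(464)⁴/0.710 = 14810 W/m².
Flux falls as S = L/(4πd²), so d = √(L/(4πS)) = √(1.95×10²⁹/(4π·14810)).

d ≈ 1.02×10¹² m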